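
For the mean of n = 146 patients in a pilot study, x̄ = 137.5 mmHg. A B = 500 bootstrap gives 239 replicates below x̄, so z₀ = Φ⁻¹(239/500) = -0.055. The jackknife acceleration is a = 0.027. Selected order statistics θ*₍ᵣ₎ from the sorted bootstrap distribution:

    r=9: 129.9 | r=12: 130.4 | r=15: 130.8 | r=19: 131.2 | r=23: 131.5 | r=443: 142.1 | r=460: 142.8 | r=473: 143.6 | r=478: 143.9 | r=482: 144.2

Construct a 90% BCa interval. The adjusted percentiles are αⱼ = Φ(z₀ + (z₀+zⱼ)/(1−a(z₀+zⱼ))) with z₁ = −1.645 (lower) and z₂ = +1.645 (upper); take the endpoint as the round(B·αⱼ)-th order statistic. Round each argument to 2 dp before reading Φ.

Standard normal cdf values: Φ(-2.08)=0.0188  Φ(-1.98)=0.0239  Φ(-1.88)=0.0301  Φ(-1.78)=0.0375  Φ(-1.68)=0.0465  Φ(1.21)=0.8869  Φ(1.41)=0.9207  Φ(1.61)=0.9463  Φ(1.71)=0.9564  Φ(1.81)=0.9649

(131.5, 143.6)

Lower: z₀ + z₁ = -0.055 + (-1.645) = -1.700; 1 − a(z₀+z₁) = 1 − (0.027)(-1.700) = 1.0459; argument = -0.055 + (-1.700)/1.0459 = -1.6804 → -1.68.
α₁ = Φ(-1.68) = 0.0465; rank = round(500 × 0.0465) = 23; θ*₍23₎ = 131.5.
Upper: z₀ + z₂ = 1.590; 1 − a(z₀+z₂) = 0.9571; argument = 1.6063 → 1.61; α₂ = 0.9463; rank = 473; θ*₍473₎ = 143.6.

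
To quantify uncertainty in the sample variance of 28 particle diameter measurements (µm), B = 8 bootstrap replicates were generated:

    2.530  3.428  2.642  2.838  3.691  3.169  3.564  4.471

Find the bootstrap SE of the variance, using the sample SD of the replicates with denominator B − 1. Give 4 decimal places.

Bootstrap SE is the standard deviation of the 8 replicate variances.
Mean of replicates: (2.530 + 3.428 + 2.642 + 2.838 + 3.691 + 3.169 + 3.564 + 4.471) / 8 = 26.33300 / 8 = 3.29162
Sum of squared deviations: (−0.76162)² + (+0.13638)² + (−0.64962)² + (−0.45362)² + (+0.39938)² + (−0.12262)² + (+0.27238)² + (+1.17938)² = 2.86611
Variance = 2.86611 / 7 = 0.40944
SE* = √0.40944

SE* = 0.6399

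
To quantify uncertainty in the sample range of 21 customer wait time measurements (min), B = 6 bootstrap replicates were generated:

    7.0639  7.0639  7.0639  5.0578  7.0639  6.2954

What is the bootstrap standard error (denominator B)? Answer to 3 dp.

SE* = 0.745

Bootstrap SE is the standard deviation of the 6 replicate ranges.
Mean of replicates: (7.0639 + 7.0639 + 7.0639 + 5.0578 + 7.0639 + 6.2954) / 6 = 39.60880 / 6 = 6.60147
Sum of squared deviations: (+0.46243)² + (+0.46243)² + (+0.46243)² + (−1.54367)² + (+0.46243)² + (−0.30607)² = 3.33196
Variance = 3.33196 / 6 = 0.55533
SE* = √0.55533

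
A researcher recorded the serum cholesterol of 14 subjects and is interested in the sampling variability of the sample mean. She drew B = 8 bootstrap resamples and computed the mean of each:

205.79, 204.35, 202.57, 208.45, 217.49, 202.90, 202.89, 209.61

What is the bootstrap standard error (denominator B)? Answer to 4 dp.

Bootstrap SE is the standard deviation of the 8 replicate means.
Mean of replicates: (205.79 + 204.35 + 202.57 + 208.45 + 217.49 + 202.90 + 202.89 + 209.61) / 8 = 1654.05000 / 8 = 206.75625
Sum of squared deviations: (−0.96625)² + (−2.40625)² + (−4.18625)² + (+1.69375)² + (+10.73375)² + (−3.85625)² + (−3.86625)² + (+2.85375)² = 180.29299
Variance = 180.29299 / 8 = 22.53662
SE* = √22.53662

SE* = 4.7473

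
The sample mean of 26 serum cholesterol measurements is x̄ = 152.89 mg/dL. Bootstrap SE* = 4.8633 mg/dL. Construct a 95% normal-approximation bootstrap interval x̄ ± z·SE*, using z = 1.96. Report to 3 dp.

Margin = 1.96 × 4.8633 = 9.5321
Interval: 152.89 ± 9.5321

(143.358, 162.422)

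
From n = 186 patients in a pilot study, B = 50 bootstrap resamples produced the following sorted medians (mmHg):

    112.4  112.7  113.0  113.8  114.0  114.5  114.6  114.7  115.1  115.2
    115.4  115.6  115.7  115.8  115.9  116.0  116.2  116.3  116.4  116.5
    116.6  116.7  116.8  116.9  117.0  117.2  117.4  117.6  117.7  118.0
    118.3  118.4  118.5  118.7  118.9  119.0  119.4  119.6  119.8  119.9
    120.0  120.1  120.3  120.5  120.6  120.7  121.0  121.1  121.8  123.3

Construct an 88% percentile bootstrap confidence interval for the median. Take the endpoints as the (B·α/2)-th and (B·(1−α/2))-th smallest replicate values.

α = 0.12; lower rank = 50 × 0.060 = 3; upper rank = 50 × 0.940 = 47.
The 3rd smallest replicate is 113.0; the 47th is 121.0.

(113.0, 121.0)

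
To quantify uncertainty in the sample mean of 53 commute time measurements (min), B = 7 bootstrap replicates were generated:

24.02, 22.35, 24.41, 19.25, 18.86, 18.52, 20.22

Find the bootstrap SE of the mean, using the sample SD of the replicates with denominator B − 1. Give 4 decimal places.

SE* = 2.4804

Bootstrap SE is the standard deviation of the 7 replicate means.
Mean of replicates: (24.02 + 22.35 + 24.41 + 19.25 + 18.86 + 18.52 + 20.22) / 7 = 147.63000 / 7 = 21.09000
Sum of squared deviations: (+2.93000)² + (+1.26000)² + (+3.32000)² + (−1.84000)² + (−2.23000)² + (−2.57000)² + (−0.87000)² = 36.91520
Variance = 36.91520 / 6 = 6.15253
SE* = √6.15253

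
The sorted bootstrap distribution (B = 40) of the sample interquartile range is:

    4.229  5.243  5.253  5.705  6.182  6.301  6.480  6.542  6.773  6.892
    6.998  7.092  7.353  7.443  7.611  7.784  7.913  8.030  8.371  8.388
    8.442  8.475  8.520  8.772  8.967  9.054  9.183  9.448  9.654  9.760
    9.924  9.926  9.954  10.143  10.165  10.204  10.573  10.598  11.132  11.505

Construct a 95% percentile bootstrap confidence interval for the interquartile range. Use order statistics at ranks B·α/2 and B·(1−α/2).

(4.229, 11.132)

α = 0.05; lower rank = 40 × 0.025 = 1; upper rank = 40 × 0.975 = 39.
The 1st smallest replicate is 4.229; the 39th is 11.132.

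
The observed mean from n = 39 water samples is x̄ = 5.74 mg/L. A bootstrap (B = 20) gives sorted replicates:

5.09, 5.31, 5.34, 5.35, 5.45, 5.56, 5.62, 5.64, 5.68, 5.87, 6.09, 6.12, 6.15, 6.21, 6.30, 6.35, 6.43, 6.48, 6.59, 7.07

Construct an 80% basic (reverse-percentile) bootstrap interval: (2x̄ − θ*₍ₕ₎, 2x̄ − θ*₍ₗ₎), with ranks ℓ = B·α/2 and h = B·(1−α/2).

(5.00, 6.17)

Percentile endpoints at ranks 2 and 18: θ*₍2₎ = 5.31, θ*₍18₎ = 6.48.
Basic interval reflects these around x̄:
  lower = 2 × 5.74 − 6.48 = 5.00
  upper = 2 × 5.74 − 5.31 = 6.17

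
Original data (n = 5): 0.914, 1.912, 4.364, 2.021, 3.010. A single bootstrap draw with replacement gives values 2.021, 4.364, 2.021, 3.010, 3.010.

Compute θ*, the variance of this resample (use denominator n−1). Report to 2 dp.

Mean = 2.8852; sum of squared deviations = 3.7117
s² = 3.7117 / 4 = 0.9279

θ* = 0.93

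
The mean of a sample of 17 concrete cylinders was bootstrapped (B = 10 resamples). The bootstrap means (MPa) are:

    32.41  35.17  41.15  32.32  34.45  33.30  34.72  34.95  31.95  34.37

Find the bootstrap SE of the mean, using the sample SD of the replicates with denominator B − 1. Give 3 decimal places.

SE* = 2.625

Bootstrap SE is the standard deviation of the 10 replicate means.
Mean of replicates: (32.41 + 35.17 + 41.15 + 32.32 + 34.45 + 33.30 + 34.72 + 34.95 + 31.95 + 34.37) / 10 = 344.7900 / 10 = 34.4790
Sum of squared deviations: (−2.0690)² + (+0.6910)² + (+6.6710)² + (−2.1590)² + (−0.0290)² + (−1.1790)² + (+0.2410)² + (+0.4710)² + (−2.5290)² + (−0.1090)² = 62.0003
Variance = 62.0003 / 9 = 6.8889
SE* = √6.8889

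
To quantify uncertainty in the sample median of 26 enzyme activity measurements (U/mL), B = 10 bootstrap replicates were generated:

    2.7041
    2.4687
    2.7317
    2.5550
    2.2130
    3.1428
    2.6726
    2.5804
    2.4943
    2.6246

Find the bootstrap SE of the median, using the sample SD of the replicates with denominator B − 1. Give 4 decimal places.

SE* = 0.2371

Bootstrap SE is the standard deviation of the 10 replicate medians.
Mean of replicates: (2.7041 + 2.4687 + 2.7317 + 2.5550 + 2.2130 + 3.1428 + 2.6726 + 2.5804 + 2.4943 + 2.6246) / 10 = 26.18720 / 10 = 2.61872
Sum of squared deviations: (+0.08538)² + (−0.15002)² + (+0.11298)² + (−0.06372)² + (−0.40572)² + (+0.52408)² + (+0.05388)² + (−0.03832)² + (−0.12442)² + (+0.00588)² = 0.50578
Variance = 0.50578 / 9 = 0.05620
SE* = √0.05620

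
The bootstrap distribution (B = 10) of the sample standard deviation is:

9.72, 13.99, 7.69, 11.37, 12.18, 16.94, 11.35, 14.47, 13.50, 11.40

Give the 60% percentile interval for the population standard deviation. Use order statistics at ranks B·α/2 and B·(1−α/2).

(9.72, 13.99)

Sorted replicates: 7.69, 9.72, 11.35, 11.37, 11.40, 12.18, 13.50, 13.99, 14.47, 16.94
α = 0.40; lower rank = 10 × 0.200 = 2; upper rank = 10 × 0.800 = 8.
The 2nd smallest replicate is 9.72; the 8th is 13.99.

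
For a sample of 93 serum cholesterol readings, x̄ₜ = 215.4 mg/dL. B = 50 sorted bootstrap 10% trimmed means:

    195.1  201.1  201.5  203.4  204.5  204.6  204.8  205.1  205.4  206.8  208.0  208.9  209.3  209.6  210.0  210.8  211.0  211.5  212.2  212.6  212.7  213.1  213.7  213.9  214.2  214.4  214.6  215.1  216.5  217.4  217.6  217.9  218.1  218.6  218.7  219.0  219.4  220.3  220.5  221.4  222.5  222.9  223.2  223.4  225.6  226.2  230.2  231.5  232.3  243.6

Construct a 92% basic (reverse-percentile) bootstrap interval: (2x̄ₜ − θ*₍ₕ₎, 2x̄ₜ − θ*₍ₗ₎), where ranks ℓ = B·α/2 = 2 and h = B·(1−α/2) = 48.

Percentile endpoints at ranks 2 and 48: θ*₍2₎ = 201.1, θ*₍48₎ = 231.5.
Basic interval reflects these around x̄ₜ:
  lower = 2 × 215.4 − 231.5 = 199.3
  upper = 2 × 215.4 − 201.1 = 229.7

(199.3, 229.7)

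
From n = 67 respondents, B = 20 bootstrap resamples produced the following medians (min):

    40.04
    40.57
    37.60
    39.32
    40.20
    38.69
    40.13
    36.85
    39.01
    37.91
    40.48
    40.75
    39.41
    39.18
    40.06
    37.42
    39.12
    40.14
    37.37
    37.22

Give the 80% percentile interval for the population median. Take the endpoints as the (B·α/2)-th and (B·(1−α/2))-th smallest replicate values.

(37.22, 40.48)

Sorted replicates: 36.85, 37.22, 37.37, 37.42, 37.60, 37.91, 38.69, 39.01, 39.12, 39.18, 39.32, 39.41, 40.04, 40.06, 40.13, 40.14, 40.20, 40.48, 40.57, 40.75
α = 0.20; lower rank = 20 × 0.100 = 2; upper rank = 20 × 0.900 = 18.
The 2nd smallest replicate is 37.22; the 18th is 40.48.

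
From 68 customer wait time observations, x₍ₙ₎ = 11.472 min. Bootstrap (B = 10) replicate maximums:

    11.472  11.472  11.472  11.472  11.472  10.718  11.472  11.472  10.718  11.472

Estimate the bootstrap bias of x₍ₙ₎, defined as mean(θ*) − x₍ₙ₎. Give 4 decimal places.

bias = −0.1508

mean(θ*) = (11.472 + 11.472 + 11.472 + 11.472 + 11.472 + 10.718 + 11.472 + 11.472 + 10.718 + 11.472) / 10 = 11.32120
bias = 11.32120 − 11.472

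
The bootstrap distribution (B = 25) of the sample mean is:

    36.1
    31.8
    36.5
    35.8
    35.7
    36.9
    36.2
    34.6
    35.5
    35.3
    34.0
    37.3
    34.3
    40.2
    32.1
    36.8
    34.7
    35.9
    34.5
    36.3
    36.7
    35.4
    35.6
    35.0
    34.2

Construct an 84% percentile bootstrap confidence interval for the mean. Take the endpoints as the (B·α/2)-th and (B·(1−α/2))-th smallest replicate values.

(32.1, 36.9)

Sorted replicates: 31.8, 32.1, 34.0, 34.2, 34.3, 34.5, 34.6, 34.7, 35.0, 35.3, 35.4, 35.5, 35.6, 35.7, 35.8, 35.9, 36.1, 36.2, 36.3, 36.5, 36.7, 36.8, 36.9, 37.3, 40.2
α = 0.16; lower rank = 25 × 0.080 = 2; upper rank = 25 × 0.920 = 23.
The 2nd smallest replicate is 32.1; the 23rd is 36.9.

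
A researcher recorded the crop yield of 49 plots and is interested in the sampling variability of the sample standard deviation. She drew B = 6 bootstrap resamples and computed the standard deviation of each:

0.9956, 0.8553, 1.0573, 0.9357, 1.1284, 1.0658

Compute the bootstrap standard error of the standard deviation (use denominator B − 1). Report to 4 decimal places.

SE* = 0.0989

Bootstrap SE is the standard deviation of the 6 replicate standard deviations.
Mean of replicates: (0.9956 + 0.8553 + 1.0573 + 0.9357 + 1.1284 + 1.0658) / 6 = 6.03810 / 6 = 1.00635
Sum of squared deviations: (−0.01075)² + (−0.15105)² + (+0.05095)² + (−0.07065)² + (+0.12205)² + (+0.05945)² = 0.04895
Variance = 0.04895 / 5 = 0.00979
SE* = √0.00979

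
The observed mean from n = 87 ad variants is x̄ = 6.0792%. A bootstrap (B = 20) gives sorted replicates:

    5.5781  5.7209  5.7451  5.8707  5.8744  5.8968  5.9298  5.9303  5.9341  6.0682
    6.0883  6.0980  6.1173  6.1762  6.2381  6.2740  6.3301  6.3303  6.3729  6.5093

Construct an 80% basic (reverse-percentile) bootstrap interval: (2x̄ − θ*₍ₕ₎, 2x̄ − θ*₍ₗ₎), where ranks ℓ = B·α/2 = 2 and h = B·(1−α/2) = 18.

(5.8281, 6.4375)

Percentile endpoints at ranks 2 and 18: θ*₍2₎ = 5.7209, θ*₍18₎ = 6.3303.
Basic interval reflects these around x̄:
  lower = 2 × 6.0792 − 6.3303 = 5.8281
  upper = 2 × 6.0792 − 5.7209 = 6.4375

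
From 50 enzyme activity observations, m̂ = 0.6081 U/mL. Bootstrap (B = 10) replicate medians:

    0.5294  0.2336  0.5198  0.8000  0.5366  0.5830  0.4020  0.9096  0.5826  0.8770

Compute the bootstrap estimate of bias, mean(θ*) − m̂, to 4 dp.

bias = −0.0107

mean(θ*) = (0.5294 + 0.2336 + 0.5198 + 0.8000 + 0.5366 + 0.5830 + 0.4020 + 0.9096 + 0.5826 + 0.8770) / 10 = 0.59736
bias = 0.59736 − 0.6081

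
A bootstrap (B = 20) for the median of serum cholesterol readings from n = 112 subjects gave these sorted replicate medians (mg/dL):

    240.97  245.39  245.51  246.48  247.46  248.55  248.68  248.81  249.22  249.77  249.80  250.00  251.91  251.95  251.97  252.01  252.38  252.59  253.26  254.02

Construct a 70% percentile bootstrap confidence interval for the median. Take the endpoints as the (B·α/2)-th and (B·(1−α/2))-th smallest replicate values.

α = 0.30; lower rank = 20 × 0.150 = 3; upper rank = 20 × 0.850 = 17.
The 3rd smallest replicate is 245.51; the 17th is 252.38.

(245.51, 252.38)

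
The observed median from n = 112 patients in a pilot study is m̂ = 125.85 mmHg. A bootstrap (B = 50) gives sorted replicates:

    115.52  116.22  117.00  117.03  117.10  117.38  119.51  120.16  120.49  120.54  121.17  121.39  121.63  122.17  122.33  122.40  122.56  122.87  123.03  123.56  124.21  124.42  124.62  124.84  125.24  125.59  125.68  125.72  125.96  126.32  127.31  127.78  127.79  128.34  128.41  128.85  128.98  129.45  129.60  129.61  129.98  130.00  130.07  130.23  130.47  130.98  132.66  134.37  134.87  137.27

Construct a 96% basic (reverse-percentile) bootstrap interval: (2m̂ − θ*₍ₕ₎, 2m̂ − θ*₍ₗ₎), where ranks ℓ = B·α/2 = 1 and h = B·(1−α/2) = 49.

Percentile endpoints at ranks 1 and 49: θ*₍1₎ = 115.52, θ*₍49₎ = 134.87.
Basic interval reflects these around m̂:
  lower = 2 × 125.85 − 134.87 = 116.83
  upper = 2 × 125.85 − 115.52 = 136.18

(116.83, 136.18)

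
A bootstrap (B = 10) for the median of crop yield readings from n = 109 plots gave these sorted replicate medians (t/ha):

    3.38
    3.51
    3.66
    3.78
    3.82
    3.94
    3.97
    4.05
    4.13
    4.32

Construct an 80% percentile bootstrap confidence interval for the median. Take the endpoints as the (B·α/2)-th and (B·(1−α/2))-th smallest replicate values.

(3.38, 4.13)

α = 0.20; lower rank = 10 × 0.100 = 1; upper rank = 10 × 0.900 = 9.
The 1st smallest replicate is 3.38; the 9th is 4.13.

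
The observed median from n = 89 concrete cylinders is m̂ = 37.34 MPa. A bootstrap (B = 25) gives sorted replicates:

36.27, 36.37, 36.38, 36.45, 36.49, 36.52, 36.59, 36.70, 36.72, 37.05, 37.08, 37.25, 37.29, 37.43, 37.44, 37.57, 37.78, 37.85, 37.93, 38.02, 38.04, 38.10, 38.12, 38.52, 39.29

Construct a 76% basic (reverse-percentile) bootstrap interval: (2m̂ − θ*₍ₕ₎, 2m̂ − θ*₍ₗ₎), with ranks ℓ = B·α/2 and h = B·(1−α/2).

Percentile endpoints at ranks 3 and 22: θ*₍3₎ = 36.38, θ*₍22₎ = 38.10.
Basic interval reflects these around m̂:
  lower = 2 × 37.34 − 38.10 = 36.58
  upper = 2 × 37.34 − 36.38 = 38.30

(36.58, 38.30)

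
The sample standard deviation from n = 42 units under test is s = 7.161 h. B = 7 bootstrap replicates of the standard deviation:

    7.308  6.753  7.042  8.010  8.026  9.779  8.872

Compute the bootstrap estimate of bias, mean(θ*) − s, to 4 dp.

bias = +0.8090

mean(θ*) = (7.308 + 6.753 + 7.042 + 8.010 + 8.026 + 9.779 + 8.872) / 7 = 7.97000
bias = 7.97000 − 7.161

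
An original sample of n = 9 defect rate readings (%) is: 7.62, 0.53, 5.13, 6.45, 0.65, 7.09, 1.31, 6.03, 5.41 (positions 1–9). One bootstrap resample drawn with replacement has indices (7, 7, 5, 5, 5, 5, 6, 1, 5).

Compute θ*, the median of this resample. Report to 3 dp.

θ* = 0.650

Resample values: 1.31, 1.31, 0.65, 0.65, 0.65, 0.65, 7.09, 7.62, 0.65.
Sorted: 0.65, 0.65, 0.65, 0.65, 0.65, 1.31, 1.31, 7.09, 7.62
Median = middle value = 0.650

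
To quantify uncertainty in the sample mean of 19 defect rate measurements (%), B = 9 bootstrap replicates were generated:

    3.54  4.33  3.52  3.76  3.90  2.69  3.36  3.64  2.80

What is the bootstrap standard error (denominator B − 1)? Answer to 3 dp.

SE* = 0.513

Bootstrap SE is the standard deviation of the 9 replicate means.
Mean of replicates: (3.54 + 4.33 + 3.52 + 3.76 + 3.90 + 2.69 + 3.36 + 3.64 + 2.80) / 9 = 31.5400 / 9 = 3.5044
Sum of squared deviations: (+0.0356)² + (+0.8256)² + (+0.0156)² + (+0.2556)² + (+0.3956)² + (−0.8144)² + (−0.1444)² + (+0.1356)² + (−0.7044)² = 2.1036
Variance = 2.1036 / 8 = 0.2630
SE* = √0.2630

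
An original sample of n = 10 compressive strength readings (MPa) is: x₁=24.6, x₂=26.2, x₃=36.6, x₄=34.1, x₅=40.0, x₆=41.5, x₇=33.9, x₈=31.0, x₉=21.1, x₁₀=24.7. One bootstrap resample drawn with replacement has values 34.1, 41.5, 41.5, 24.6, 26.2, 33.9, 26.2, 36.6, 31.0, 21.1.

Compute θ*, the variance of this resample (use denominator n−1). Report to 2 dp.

Mean = 31.6700; sum of squared deviations = 450.4410
s² = 450.4410 / 9 = 50.0490

θ* = 50.05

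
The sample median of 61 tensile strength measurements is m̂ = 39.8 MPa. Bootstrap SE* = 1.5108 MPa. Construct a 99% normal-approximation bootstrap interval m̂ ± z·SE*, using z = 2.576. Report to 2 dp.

(35.91, 43.69)

Margin = 2.576 × 1.5108 = 3.892
Interval: 39.8 ± 3.892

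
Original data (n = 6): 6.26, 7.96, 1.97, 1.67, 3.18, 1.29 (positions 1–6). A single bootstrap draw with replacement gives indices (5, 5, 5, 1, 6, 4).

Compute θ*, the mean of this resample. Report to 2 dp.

θ* = 3.13

Resample values: 3.18, 3.18, 3.18, 6.26, 1.29, 1.67.
Mean = (3.18 + 3.18 + 3.18 + 6.26 + 1.29 + 1.67) / 6 = 18.760 / 6 = 3.13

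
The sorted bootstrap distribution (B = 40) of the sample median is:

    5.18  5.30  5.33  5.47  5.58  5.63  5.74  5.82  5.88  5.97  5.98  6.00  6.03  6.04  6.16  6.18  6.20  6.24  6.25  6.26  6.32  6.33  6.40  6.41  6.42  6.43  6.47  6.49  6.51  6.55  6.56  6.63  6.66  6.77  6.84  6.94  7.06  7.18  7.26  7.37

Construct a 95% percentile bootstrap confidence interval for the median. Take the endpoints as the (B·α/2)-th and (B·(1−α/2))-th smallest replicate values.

(5.18, 7.26)

α = 0.05; lower rank = 40 × 0.025 = 1; upper rank = 40 × 0.975 = 39.
The 1st smallest replicate is 5.18; the 39th is 7.26.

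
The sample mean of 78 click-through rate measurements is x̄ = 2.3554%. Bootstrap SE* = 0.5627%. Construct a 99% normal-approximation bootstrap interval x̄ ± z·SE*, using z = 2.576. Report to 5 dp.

(0.90588, 3.80492)

Margin = 2.576 × 0.5627 = 1.449515
Interval: 2.3554 ± 1.449515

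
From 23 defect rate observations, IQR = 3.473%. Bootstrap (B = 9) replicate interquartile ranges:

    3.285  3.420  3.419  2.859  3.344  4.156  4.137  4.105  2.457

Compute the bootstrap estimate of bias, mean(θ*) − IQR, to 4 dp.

mean(θ*) = (3.285 + 3.420 + 3.419 + 2.859 + 3.344 + 4.156 + 4.137 + 4.105 + 2.457) / 9 = 3.46467
bias = 3.46467 − 3.473

bias = −0.0083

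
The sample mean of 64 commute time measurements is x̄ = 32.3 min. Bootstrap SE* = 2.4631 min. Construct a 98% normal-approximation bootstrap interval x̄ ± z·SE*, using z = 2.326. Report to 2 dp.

(26.57, 38.03)

Margin = 2.326 × 2.4631 = 5.729
Interval: 32.3 ± 5.729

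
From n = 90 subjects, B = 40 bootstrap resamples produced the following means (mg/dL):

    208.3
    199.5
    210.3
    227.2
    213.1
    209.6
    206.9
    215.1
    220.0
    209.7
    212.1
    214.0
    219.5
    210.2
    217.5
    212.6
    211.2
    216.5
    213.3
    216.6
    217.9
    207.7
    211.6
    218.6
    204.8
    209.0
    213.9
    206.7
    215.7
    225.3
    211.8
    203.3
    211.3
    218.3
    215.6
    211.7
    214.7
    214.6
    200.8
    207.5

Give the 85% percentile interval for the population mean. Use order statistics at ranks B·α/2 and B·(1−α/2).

Sorted replicates: 199.5, 200.8, 203.3, 204.8, 206.7, 206.9, 207.5, 207.7, 208.3, 209.0, 209.6, 209.7, 210.2, 210.3, 211.2, 211.3, 211.6, 211.7, 211.8, 212.1, 212.6, 213.1, 213.3, 213.9, 214.0, 214.6, 214.7, 215.1, 215.6, 215.7, 216.5, 216.6, 217.5, 217.9, 218.3, 218.6, 219.5, 220.0, 225.3, 227.2
α = 0.15; lower rank = 40 × 0.075 = 3; upper rank = 40 × 0.925 = 37.
The 3rd smallest replicate is 203.3; the 37th is 219.5.

(203.3, 219.5)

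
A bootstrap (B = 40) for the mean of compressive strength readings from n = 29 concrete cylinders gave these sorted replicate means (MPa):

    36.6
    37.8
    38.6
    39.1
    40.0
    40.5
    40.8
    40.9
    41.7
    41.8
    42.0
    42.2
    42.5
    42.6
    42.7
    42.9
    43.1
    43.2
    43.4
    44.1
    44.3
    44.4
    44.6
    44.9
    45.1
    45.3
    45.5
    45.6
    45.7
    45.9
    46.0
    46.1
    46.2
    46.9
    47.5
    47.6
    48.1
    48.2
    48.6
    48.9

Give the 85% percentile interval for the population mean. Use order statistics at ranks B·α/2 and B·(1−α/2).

(38.6, 48.1)

α = 0.15; lower rank = 40 × 0.075 = 3; upper rank = 40 × 0.925 = 37.
The 3rd smallest replicate is 38.6; the 37th is 48.1.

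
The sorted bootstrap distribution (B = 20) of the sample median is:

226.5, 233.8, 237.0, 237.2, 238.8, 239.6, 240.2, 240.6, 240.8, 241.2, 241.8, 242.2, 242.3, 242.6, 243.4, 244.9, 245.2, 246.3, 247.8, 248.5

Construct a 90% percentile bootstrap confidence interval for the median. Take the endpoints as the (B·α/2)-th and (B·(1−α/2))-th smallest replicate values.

α = 0.10; lower rank = 20 × 0.050 = 1; upper rank = 20 × 0.950 = 19.
The 1st smallest replicate is 226.5; the 19th is 247.8.

(226.5, 247.8)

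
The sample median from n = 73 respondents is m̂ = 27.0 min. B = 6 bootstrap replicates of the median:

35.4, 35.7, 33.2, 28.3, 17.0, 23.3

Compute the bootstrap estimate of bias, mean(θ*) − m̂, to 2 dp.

mean(θ*) = (35.4 + 35.7 + 33.2 + 28.3 + 17.0 + 23.3) / 6 = 28.817
bias = 28.817 − 27.0

bias = +1.82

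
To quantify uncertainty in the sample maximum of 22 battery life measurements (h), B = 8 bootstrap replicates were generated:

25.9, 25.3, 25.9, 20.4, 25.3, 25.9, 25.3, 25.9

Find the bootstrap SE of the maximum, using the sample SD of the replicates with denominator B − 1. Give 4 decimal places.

SE* = 1.8773

Bootstrap SE is the standard deviation of the 8 replicate maximums.
Mean of replicates: (25.9 + 25.3 + 25.9 + 20.4 + 25.3 + 25.9 + 25.3 + 25.9) / 8 = 199.90000 / 8 = 24.98750
Sum of squared deviations: (+0.91250)² + (+0.31250)² + (+0.91250)² + (−4.58750)² + (+0.31250)² + (+0.91250)² + (+0.31250)² + (+0.91250)² = 24.66875
Variance = 24.66875 / 7 = 3.52411
SE* = √3.52411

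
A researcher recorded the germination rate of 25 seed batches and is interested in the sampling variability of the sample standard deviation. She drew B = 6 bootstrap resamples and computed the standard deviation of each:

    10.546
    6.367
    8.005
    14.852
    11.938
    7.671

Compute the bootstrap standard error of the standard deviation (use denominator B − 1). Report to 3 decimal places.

Bootstrap SE is the standard deviation of the 6 replicate standard deviations.
Mean of replicates: (10.546 + 6.367 + 8.005 + 14.852 + 11.938 + 7.671) / 6 = 59.3790 / 6 = 9.8965
Sum of squared deviations: (+0.6495)² + (−3.5295)² + (−1.8915)² + (+4.9555)² + (+2.0415)² + (−2.2255)² = 50.1345
Variance = 50.1345 / 5 = 10.0269
SE* = √10.0269

SE* = 3.167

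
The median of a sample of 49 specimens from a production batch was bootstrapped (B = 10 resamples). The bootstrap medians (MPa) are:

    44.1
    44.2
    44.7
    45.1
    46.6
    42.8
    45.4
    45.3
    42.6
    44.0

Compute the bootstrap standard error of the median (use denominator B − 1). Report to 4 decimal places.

SE* = 1.2136

Bootstrap SE is the standard deviation of the 10 replicate medians.
Mean of replicates: (44.1 + 44.2 + 44.7 + 45.1 + 46.6 + 42.8 + 45.4 + 45.3 + 42.6 + 44.0) / 10 = 444.80000 / 10 = 44.48000
Sum of squared deviations: (−0.38000)² + (−0.28000)² + (+0.22000)² + (+0.62000)² + (+2.12000)² + (−1.68000)² + (+0.92000)² + (+0.82000)² + (−1.88000)² + (−0.48000)² = 13.25600
Variance = 13.25600 / 9 = 1.47289
SE* = √1.47289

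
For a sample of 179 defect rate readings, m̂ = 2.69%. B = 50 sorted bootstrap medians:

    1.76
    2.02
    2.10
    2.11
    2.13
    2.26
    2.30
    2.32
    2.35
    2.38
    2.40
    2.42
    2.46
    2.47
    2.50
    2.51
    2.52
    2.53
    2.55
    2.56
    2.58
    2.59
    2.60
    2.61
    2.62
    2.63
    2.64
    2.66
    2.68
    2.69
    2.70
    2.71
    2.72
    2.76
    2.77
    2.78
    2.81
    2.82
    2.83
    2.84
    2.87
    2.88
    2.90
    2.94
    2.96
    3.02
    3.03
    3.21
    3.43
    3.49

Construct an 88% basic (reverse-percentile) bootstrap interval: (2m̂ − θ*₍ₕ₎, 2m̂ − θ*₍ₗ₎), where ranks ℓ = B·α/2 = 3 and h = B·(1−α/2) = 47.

(2.35, 3.28)

Percentile endpoints at ranks 3 and 47: θ*₍3₎ = 2.10, θ*₍47₎ = 3.03.
Basic interval reflects these around m̂:
  lower = 2 × 2.69 − 3.03 = 2.35
  upper = 2 × 2.69 − 2.10 = 3.28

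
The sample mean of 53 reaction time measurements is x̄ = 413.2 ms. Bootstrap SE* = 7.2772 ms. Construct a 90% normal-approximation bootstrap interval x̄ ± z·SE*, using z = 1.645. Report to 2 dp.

Margin = 1.645 × 7.2772 = 11.971
Interval: 413.2 ± 11.971

(401.23, 425.17)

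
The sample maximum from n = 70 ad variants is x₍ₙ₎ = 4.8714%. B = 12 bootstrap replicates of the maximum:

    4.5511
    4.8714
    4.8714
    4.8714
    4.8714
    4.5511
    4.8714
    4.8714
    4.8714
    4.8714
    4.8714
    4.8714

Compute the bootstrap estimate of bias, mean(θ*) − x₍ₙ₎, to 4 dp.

mean(θ*) = (4.5511 + 4.8714 + 4.8714 + 4.8714 + 4.8714 + 4.5511 + 4.8714 + 4.8714 + 4.8714 + 4.8714 + 4.8714 + 4.8714) / 12 = 4.81802
bias = 4.81802 − 4.8714

bias = −0.0534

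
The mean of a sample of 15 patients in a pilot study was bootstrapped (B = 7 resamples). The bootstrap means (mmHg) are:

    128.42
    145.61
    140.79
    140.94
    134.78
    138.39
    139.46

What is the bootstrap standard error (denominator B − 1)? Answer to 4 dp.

Bootstrap SE is the standard deviation of the 7 replicate means.
Mean of replicates: (128.42 + 145.61 + 140.79 + 140.94 + 134.78 + 138.39 + 139.46) / 7 = 968.39000 / 7 = 138.34143
Sum of squared deviations: (−9.92143)² + (+7.26857)² + (+2.44857)² + (+2.59857)² + (−3.56143)² + (+0.04857)² + (+1.11857)² = 177.95229
Variance = 177.95229 / 6 = 29.65871
SE* = √29.65871

SE* = 5.4460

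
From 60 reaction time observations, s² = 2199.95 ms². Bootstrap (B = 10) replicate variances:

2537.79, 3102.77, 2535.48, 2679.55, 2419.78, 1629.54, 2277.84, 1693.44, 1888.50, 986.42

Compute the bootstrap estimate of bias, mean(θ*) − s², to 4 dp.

bias = −24.8390

mean(θ*) = (2537.79 + 3102.77 + 2535.48 + 2679.55 + 2419.78 + 1629.54 + 2277.84 + 1693.44 + 1888.50 + 986.42) / 10 = 2175.11100
bias = 2175.11100 − 2199.95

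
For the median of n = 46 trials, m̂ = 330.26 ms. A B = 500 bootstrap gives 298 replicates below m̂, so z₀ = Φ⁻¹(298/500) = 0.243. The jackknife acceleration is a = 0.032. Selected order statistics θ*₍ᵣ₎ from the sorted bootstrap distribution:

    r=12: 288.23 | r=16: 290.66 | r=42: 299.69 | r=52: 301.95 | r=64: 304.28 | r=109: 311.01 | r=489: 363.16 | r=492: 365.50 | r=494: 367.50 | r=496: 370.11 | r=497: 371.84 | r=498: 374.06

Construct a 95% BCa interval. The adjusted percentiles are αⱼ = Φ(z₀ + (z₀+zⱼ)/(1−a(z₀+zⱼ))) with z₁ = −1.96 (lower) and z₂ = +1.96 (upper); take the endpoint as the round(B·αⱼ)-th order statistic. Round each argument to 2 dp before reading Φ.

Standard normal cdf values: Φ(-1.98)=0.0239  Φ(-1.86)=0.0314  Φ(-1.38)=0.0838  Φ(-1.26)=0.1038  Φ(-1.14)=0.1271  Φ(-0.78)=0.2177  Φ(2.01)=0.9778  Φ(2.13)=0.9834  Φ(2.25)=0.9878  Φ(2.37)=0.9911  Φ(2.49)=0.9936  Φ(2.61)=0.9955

(299.69, 374.06)

Lower: z₀ + z₁ = 0.243 + (-1.960) = -1.717; 1 − a(z₀+z₁) = 1 − (0.032)(-1.717) = 1.0549; argument = 0.243 + (-1.717)/1.0549 = -1.3846 → -1.38.
α₁ = Φ(-1.38) = 0.0838; rank = round(500 × 0.0838) = 42; θ*₍42₎ = 299.69.
Upper: z₀ + z₂ = 2.203; 1 − a(z₀+z₂) = 0.9295; argument = 2.6131 → 2.61; α₂ = 0.9955; rank = 498; θ*₍498₎ = 374.06.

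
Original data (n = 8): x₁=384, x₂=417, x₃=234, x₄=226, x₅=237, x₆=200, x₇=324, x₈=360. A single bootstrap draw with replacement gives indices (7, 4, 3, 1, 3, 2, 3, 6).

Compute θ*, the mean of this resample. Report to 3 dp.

θ* = 281.625

Resample values: 324, 226, 234, 384, 234, 417, 234, 200.
Mean = (324 + 226 + 234 + 384 + 234 + 417 + 234 + 200) / 8 = 2253.0 / 8 = 281.625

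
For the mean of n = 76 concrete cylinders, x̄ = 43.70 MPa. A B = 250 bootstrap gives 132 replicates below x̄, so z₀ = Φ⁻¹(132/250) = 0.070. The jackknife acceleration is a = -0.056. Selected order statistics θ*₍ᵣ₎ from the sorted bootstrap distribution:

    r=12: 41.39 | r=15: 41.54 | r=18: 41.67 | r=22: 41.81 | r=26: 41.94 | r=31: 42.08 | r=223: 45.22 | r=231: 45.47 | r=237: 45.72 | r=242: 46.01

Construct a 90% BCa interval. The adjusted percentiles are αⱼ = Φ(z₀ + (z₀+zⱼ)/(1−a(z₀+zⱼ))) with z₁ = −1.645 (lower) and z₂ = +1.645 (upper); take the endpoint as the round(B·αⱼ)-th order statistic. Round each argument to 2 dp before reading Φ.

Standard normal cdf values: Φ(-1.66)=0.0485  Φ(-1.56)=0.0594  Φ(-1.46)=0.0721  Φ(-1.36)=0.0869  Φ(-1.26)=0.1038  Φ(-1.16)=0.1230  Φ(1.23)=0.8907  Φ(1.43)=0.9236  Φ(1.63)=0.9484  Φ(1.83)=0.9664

Lower: z₀ + z₁ = 0.070 + (-1.645) = -1.575; 1 − a(z₀+z₁) = 1 − (-0.056)(-1.575) = 0.9118; argument = 0.070 + (-1.575)/0.9118 = -1.6574 → -1.66.
α₁ = Φ(-1.66) = 0.0485; rank = round(250 × 0.0485) = 12; θ*₍12₎ = 41.39.
Upper: z₀ + z₂ = 1.715; 1 − a(z₀+z₂) = 1.0960; argument = 1.6347 → 1.63; α₂ = 0.9484; rank = 237; θ*₍237₎ = 45.72.

(41.39, 45.72)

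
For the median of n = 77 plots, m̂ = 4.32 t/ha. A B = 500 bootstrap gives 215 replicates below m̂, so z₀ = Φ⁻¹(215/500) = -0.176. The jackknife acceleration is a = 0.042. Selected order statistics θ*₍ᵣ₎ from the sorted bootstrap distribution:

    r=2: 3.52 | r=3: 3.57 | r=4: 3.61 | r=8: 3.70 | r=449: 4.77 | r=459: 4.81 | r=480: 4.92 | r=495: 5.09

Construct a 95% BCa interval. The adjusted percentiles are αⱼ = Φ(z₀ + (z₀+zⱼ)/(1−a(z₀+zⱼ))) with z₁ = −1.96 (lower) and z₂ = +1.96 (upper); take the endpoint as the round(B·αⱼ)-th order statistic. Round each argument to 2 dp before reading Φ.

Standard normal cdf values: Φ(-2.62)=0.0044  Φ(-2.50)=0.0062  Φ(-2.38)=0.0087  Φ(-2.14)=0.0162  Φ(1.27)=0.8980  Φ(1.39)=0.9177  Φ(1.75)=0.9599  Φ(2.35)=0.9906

(3.70, 4.92)

Lower: z₀ + z₁ = -0.176 + (-1.960) = -2.136; 1 − a(z₀+z₁) = 1 − (0.042)(-2.136) = 1.0897; argument = -0.176 + (-2.136)/1.0897 = -2.1362 → -2.14.
α₁ = Φ(-2.14) = 0.0162; rank = round(500 × 0.0162) = 8; θ*₍8₎ = 3.70.
Upper: z₀ + z₂ = 1.784; 1 − a(z₀+z₂) = 0.9251; argument = 1.7525 → 1.75; α₂ = 0.9599; rank = 480; θ*₍480₎ = 4.92.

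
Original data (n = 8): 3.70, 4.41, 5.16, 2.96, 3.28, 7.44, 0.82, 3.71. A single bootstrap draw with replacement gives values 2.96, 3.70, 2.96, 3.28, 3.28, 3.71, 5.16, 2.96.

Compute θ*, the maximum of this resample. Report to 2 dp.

θ* = 5.16

Maximum = 5.16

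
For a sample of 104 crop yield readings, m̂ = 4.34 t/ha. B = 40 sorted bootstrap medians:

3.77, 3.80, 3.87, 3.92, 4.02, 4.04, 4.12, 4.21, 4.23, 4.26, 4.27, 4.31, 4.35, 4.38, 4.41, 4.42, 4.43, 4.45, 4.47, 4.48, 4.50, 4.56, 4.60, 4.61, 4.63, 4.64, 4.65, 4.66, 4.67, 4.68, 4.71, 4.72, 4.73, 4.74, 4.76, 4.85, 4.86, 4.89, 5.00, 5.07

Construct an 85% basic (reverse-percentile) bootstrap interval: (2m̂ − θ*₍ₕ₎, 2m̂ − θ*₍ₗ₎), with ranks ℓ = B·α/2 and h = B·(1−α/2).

(3.82, 4.81)

Percentile endpoints at ranks 3 and 37: θ*₍3₎ = 3.87, θ*₍37₎ = 4.86.
Basic interval reflects these around m̂:
  lower = 2 × 4.34 − 4.86 = 3.82
  upper = 2 × 4.34 − 3.87 = 4.81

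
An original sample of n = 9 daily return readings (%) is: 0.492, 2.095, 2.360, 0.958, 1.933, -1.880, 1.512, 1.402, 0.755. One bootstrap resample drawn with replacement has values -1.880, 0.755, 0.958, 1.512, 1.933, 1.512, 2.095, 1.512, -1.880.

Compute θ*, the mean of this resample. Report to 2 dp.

Mean = ((-1.880) + 0.755 + 0.958 + 1.512 + 1.933 + 1.512 + 2.095 + 1.512 + (-1.880)) / 9 = 6.5170 / 9 = 0.72

θ* = 0.72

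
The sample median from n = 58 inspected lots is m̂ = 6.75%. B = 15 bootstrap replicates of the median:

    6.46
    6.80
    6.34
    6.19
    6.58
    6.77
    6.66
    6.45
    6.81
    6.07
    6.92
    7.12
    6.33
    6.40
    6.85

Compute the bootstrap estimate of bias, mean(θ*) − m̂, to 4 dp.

mean(θ*) = (6.46 + 6.80 + 6.34 + 6.19 + 6.58 + 6.77 + 6.66 + 6.45 + 6.81 + 6.07 + 6.92 + 7.12 + 6.33 + 6.40 + 6.85) / 15 = 6.58333
bias = 6.58333 − 6.75

bias = −0.1667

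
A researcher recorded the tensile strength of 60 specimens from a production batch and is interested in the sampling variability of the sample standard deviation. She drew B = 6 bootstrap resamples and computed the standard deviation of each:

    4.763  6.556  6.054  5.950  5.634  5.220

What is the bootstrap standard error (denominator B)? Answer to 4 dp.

Bootstrap SE is the standard deviation of the 6 replicate standard deviations.
Mean of replicates: (4.763 + 6.556 + 6.054 + 5.950 + 5.634 + 5.220) / 6 = 34.17700 / 6 = 5.69617
Sum of squared deviations: (−0.93317)² + (+0.85983)² + (+0.35783)² + (+0.25383)² + (−0.06217)² + (−0.47617)² = 2.03319
Variance = 2.03319 / 6 = 0.33886
SE* = √0.33886

SE* = 0.5821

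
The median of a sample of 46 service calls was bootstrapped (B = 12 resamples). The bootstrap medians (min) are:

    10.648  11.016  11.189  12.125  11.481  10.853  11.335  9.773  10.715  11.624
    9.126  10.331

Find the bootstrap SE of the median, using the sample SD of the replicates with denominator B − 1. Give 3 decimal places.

SE* = 0.824

Bootstrap SE is the standard deviation of the 12 replicate medians.
Mean of replicates: (10.648 + 11.016 + 11.189 + 12.125 + 11.481 + 10.853 + 11.335 + 9.773 + 10.715 + 11.624 + 9.126 + 10.331) / 12 = 130.2160 / 12 = 10.8513
Sum of squared deviations: (−0.2033)² + (+0.1647)² + (+0.3377)² + (+1.2737)² + (+0.6297)² + (+0.0017)² + (+0.4837)² + (−1.0783)² + (−0.1363)² + (+0.7727)² + (−1.7253)² + (−0.5203)² = 7.4610
Variance = 7.4610 / 11 = 0.6783
SE* = √0.6783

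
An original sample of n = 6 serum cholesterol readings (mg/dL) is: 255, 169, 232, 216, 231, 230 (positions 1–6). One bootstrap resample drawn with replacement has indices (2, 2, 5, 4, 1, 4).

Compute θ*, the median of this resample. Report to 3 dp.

Resample values: 169, 169, 231, 216, 255, 216.
Sorted: 169, 169, 216, 216, 231, 255
Median = average of the two middle values = 216.000

θ* = 216.000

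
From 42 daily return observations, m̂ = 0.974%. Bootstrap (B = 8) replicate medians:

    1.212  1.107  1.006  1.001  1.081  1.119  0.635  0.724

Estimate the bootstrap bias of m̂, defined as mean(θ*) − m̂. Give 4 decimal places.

bias = +0.0116

mean(θ*) = (1.212 + 1.107 + 1.006 + 1.001 + 1.081 + 1.119 + 0.635 + 0.724) / 8 = 0.98562
bias = 0.98562 − 0.974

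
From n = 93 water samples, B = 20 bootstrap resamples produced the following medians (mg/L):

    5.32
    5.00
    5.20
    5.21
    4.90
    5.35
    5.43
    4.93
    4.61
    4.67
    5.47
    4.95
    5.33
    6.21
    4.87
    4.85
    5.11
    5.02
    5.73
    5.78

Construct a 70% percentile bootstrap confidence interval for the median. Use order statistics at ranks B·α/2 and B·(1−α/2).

(4.85, 5.47)

Sorted replicates: 4.61, 4.67, 4.85, 4.87, 4.90, 4.93, 4.95, 5.00, 5.02, 5.11, 5.20, 5.21, 5.32, 5.33, 5.35, 5.43, 5.47, 5.73, 5.78, 6.21
α = 0.30; lower rank = 20 × 0.150 = 3; upper rank = 20 × 0.850 = 17.
The 3rd smallest replicate is 4.85; the 17th is 5.47.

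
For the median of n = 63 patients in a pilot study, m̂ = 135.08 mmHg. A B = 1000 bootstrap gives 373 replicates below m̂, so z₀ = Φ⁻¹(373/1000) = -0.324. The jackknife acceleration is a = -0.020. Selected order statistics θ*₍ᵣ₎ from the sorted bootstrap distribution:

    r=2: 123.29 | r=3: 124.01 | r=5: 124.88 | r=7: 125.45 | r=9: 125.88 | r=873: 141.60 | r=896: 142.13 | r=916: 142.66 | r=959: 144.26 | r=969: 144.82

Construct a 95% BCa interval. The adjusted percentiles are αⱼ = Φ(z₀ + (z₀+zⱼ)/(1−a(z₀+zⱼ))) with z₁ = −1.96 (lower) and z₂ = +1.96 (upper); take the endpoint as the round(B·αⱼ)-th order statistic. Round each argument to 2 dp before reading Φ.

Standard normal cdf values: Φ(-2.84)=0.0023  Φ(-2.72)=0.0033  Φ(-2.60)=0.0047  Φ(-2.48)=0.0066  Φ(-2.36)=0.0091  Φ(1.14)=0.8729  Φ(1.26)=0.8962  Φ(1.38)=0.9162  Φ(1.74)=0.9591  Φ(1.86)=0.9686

(124.01, 142.13)

Lower: z₀ + z₁ = -0.324 + (-1.960) = -2.284; 1 − a(z₀+z₁) = 1 − (-0.020)(-2.284) = 0.9543; argument = -0.324 + (-2.284)/0.9543 = -2.7173 → -2.72.
α₁ = Φ(-2.72) = 0.0033; rank = round(1000 × 0.0033) = 3; θ*₍3₎ = 124.01.
Upper: z₀ + z₂ = 1.636; 1 − a(z₀+z₂) = 1.0327; argument = 1.2602 → 1.26; α₂ = 0.8962; rank = 896; θ*₍896₎ = 142.13.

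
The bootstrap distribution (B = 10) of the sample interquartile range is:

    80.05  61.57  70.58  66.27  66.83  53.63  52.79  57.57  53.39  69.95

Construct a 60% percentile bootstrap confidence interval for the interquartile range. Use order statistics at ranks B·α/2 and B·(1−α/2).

(53.39, 69.95)

Sorted replicates: 52.79, 53.39, 53.63, 57.57, 61.57, 66.27, 66.83, 69.95, 70.58, 80.05
α = 0.40; lower rank = 10 × 0.200 = 2; upper rank = 10 × 0.800 = 8.
The 2nd smallest replicate is 53.39; the 8th is 69.95.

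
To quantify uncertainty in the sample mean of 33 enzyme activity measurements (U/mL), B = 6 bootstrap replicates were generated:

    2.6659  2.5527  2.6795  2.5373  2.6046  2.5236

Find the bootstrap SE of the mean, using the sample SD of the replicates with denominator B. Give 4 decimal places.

SE* = 0.0612

Bootstrap SE is the standard deviation of the 6 replicate means.
Mean of replicates: (2.6659 + 2.5527 + 2.6795 + 2.5373 + 2.6046 + 2.5236) / 6 = 15.56360 / 6 = 2.59393
Sum of squared deviations: (+0.07197)² + (−0.04123)² + (+0.08557)² + (−0.05663)² + (+0.01067)² + (−0.07033)² = 0.02247
Variance = 0.02247 / 6 = 0.00374
SE* = √0.00374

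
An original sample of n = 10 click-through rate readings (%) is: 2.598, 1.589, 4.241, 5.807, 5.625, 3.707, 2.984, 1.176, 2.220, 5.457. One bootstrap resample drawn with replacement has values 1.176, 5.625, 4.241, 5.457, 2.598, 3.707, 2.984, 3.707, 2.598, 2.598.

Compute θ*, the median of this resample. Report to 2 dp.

θ* = 3.35

Sorted: 1.176, 2.598, 2.598, 2.598, 2.984, 3.707, 3.707, 4.241, 5.457, 5.625
Median = average of the two middle values = 3.35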